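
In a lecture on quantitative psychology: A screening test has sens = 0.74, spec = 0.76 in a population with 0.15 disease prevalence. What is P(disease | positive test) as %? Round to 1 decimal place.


PPV = (sens * prev) / (sens * prev + (1-spec) * (1-prev))
Numerator = 0.74 * 0.15 = 0.111
P(positive and no disease) = (1 - spec) * (1 - prev) = (1 - 0.76) * (1 - 0.15) = 0.204
Denominator = 0.111 + 0.204 = 0.315
PPV = 0.111 / 0.315 = 0.352381
As percentage = 35.2


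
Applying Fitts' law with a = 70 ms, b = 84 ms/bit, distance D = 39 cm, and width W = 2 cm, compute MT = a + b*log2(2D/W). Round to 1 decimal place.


MT = 70 + 84 * log2(2*39/2)
2D/W = 39.0
log2(39.0) = 5.2854
MT = 70 + 84 * 5.2854
= 514.0 ms


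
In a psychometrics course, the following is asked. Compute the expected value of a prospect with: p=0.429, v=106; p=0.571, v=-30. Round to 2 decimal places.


EU = sum(p_i * v_i)
0.429 * 106 = 45.474
0.571 * -30 = -17.13
EU = 45.474 + -17.13
= 28.34


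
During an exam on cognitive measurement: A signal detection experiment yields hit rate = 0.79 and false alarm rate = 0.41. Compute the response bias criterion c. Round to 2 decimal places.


c = -0.5 * (z(HR) + z(FAR))
z(0.79) = 0.8064
z(0.41) = -0.2275
c = -0.5 * (0.8064 + -0.2275)
= -0.5 * 0.5789
= -0.29


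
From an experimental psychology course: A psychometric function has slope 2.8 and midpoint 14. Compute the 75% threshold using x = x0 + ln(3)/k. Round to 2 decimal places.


At P = 0.75: 0.75 = 1/(1 + e^(-k*(x-x0)))
Solving: e^(-k*(x-x0)) = 1/3
x = x0 + ln(3)/k
ln(3) = 1.0986
x = 14 + 1.0986/2.8
= 14 + 0.3924
= 14.39


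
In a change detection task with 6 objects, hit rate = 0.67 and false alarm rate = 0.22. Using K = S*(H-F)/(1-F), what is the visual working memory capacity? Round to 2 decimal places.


K = S * (H - F) / (1 - F)
H - F = 0.45
1 - F = 0.78
K = 6 * 0.45 / 0.78
= 3.46


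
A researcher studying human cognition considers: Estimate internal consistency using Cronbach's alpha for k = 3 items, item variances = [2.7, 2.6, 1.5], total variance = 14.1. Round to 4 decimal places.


alpha = (k/(k-1)) * (1 - sum(s_i^2)/s_total^2)
sum(item variances) = 6.8
k/(k-1) = 3/2 = 1.5
1 - 6.8/14.1 = 1 - 0.48227 = 0.51773
alpha = 1.5 * 0.51773
= 0.7766


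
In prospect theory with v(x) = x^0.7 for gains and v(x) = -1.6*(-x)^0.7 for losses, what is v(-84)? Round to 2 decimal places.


Since x = -84 < 0, use v(x) = -lambda*(-x)^alpha
(-x) = 84
84^0.7 = 22.2329
v(-84) = -1.6 * 22.2329
= -35.57


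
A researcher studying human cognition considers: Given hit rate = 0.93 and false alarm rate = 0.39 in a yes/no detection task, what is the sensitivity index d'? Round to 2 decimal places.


d' = z(HR) - z(FAR)
z(0.93) = 1.4758
z(0.39) = -0.2793
d' = 1.4758 - -0.2793
= 1.76


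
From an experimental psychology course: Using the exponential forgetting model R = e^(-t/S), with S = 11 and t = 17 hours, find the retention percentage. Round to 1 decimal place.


R = e^(-t/S)
-t/S = -17/11 = -1.545455
R = e^(-1.545455) = 0.213215
Percentage = 0.213215 * 100
= 21.3


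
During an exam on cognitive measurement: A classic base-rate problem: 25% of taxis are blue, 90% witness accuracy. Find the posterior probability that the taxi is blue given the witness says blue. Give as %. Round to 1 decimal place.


P(blue | says blue) = P(says blue | blue)*P(blue) / [P(says blue | blue)*P(blue) + P(says blue | not blue)*P(not blue)]
Numerator = 0.9 * 0.25 = 0.225
False identification = 0.1 * 0.75 = 0.075
P = 0.225 / (0.225 + 0.075)
= 0.225 / 0.3
As percentage = 75.0


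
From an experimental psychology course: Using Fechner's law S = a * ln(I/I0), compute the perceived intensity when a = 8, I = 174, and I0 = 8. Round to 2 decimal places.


S = 8 * ln(174/8)
I/I0 = 21.75
ln(21.75) = 3.0796
S = 8 * 3.0796
= 24.64


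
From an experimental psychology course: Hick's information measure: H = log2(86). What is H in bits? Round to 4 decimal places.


H = log2(n)
H = log2(86)
= 6.4263


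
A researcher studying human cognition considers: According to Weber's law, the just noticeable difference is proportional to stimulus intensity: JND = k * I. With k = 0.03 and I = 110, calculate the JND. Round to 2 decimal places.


JND = k * I
JND = 0.03 * 110
= 3.30


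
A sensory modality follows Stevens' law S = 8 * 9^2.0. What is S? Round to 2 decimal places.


S = 8 * 9^2.0
9^2.0 = 81.0
S = 8 * 81.0
= 648.00


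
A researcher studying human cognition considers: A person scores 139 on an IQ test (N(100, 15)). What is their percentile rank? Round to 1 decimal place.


z = (IQ - mean) / SD
z = (139 - 100) / 15 = 2.6
Percentile = Phi(2.6) * 100
Phi(2.6) = 0.995339
= 99.5


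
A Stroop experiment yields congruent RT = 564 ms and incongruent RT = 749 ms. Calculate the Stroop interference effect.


Stroop effect = RT(incongruent) - RT(congruent)
= 749 - 564
= 185 ms


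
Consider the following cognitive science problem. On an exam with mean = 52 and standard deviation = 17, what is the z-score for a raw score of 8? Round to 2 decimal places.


z = (X - mu) / sigma
= (8 - 52) / 17
= -44 / 17
= -2.59


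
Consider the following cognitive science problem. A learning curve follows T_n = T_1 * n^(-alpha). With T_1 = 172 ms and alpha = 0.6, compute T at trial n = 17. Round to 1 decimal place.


T_n = 172 * 17^(-0.6)
17^(-0.6) = 0.182697
T_n = 172 * 0.182697
= 31.4 ms


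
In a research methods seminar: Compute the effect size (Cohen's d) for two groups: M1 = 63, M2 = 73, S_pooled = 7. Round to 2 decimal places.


Cohen's d = (M1 - M2) / S_pooled
= (63 - 73) / 7
= -10 / 7
= -1.43


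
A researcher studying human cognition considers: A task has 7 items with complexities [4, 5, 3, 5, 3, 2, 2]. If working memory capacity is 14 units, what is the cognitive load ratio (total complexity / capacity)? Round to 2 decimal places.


Total complexity = 4 + 5 + 3 + 5 + 3 + 2 + 2 = 24
Load = total / capacity = 24 / 14
= 1.71


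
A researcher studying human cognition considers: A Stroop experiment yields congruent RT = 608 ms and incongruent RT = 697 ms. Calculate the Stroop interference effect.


Stroop effect = RT(incongruent) - RT(congruent)
= 697 - 608
= 89 ms


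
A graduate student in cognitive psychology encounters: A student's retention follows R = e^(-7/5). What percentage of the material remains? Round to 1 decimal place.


R = e^(-t/S)
-t/S = -7/5 = -1.4
R = e^(-1.4) = 0.246597
Percentage = 0.246597 * 100
= 24.7


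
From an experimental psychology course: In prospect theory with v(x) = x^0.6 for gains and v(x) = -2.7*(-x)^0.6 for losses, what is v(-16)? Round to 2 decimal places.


Since x = -16 < 0, use v(x) = -lambda*(-x)^alpha
(-x) = 16
16^0.6 = 5.278
v(-16) = -2.7 * 5.278
= -14.25


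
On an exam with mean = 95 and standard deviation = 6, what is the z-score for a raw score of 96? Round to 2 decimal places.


z = (X - mu) / sigma
= (96 - 95) / 6
= 1 / 6
= 0.17


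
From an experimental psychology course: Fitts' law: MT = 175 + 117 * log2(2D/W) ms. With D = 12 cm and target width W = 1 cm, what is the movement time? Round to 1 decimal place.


MT = 175 + 117 * log2(2*12/1)
2D/W = 24.0
log2(24.0) = 4.585
MT = 175 + 117 * 4.585
= 711.4 ms


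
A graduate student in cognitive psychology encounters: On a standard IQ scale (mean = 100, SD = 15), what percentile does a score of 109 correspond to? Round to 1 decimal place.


z = (IQ - mean) / SD
z = (109 - 100) / 15 = 0.6
Percentile = Phi(0.6) * 100
Phi(0.6) = 0.725747
= 72.6


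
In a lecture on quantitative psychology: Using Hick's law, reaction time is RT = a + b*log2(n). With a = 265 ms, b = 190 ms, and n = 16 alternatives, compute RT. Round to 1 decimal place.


RT = 265 + 190 * log2(16)
log2(16) = 4.0
RT = 265 + 190 * 4.0
= 265 + 760.0
= 1025.0 ms


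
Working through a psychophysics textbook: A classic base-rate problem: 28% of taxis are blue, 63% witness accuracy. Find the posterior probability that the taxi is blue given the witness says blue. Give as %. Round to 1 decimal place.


P(blue | says blue) = P(says blue | blue)*P(blue) / [P(says blue | blue)*P(blue) + P(says blue | not blue)*P(not blue)]
Numerator = 0.63 * 0.28 = 0.1764
False identification = 0.37 * 0.72 = 0.2664
P = 0.1764 / (0.1764 + 0.2664)
= 0.1764 / 0.4428
As percentage = 39.8


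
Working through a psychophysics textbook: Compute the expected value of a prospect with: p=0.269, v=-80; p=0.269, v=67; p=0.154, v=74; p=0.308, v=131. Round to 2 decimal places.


EU = sum(p_i * v_i)
0.269 * -80 = -21.52
0.269 * 67 = 18.023
0.154 * 74 = 11.396
0.308 * 131 = 40.348
EU = -21.52 + 18.023 + 11.396 + 40.348
= 48.25


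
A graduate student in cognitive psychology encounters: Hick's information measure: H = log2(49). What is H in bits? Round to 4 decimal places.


H = log2(n)
H = log2(49)
= 5.6147


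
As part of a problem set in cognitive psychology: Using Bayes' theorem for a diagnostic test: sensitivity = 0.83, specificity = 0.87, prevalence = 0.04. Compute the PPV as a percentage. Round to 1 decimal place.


PPV = (sens * prev) / (sens * prev + (1-spec) * (1-prev))
Numerator = 0.83 * 0.04 = 0.0332
P(positive and no disease) = (1 - spec) * (1 - prev) = (1 - 0.87) * (1 - 0.04) = 0.1248
Denominator = 0.0332 + 0.1248 = 0.158
PPV = 0.0332 / 0.158 = 0.210127
As percentage = 21.0


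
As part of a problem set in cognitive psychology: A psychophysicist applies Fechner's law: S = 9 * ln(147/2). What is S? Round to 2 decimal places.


S = 9 * ln(147/2)
I/I0 = 73.5
ln(73.5) = 4.2973
S = 9 * 4.2973
= 38.68


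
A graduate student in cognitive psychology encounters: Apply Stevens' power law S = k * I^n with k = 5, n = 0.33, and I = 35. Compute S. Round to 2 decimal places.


S = 5 * 35^0.33
35^0.33 = 3.2325
S = 5 * 3.2325
= 16.16


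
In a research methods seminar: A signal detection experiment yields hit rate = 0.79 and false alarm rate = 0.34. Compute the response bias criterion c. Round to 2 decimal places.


c = -0.5 * (z(HR) + z(FAR))
z(0.79) = 0.8064
z(0.34) = -0.4125
c = -0.5 * (0.8064 + -0.4125)
= -0.5 * 0.3939
= -0.20


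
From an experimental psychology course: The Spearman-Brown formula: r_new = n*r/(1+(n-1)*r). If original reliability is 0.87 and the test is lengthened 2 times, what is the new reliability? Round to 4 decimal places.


r_new = n*r / (1 + (n-1)*r)
Numerator = 2 * 0.87 = 1.74
Denominator = 1 + 1 * 0.87 = 1.87
r_new = 1.74 / 1.87
= 0.9305


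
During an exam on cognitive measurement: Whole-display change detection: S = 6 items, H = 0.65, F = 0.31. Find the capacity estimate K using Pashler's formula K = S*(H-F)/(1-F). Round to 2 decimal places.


K = S * (H - F) / (1 - F)
H - F = 0.34
1 - F = 0.69
K = 6 * 0.34 / 0.69
= 2.96


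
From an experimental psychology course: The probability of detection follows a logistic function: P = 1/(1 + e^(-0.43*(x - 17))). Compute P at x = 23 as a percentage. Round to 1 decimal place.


P(x) = 1/(1 + e^(-0.43*(23 - 17)))
Exponent = -0.43 * 6 = -2.58
e^(-2.58) = 0.075774
P = 1/(1 + 0.075774) = 0.929563
Percentage = 93.0


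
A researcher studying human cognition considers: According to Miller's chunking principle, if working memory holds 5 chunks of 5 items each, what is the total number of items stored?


Total items = chunks * items_per_chunk
= 5 * 5
= 25


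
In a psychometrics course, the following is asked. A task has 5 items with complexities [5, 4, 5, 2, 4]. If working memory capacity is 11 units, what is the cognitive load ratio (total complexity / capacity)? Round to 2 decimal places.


Total complexity = 5 + 4 + 5 + 2 + 4 = 20
Load = total / capacity = 20 / 11
= 1.82


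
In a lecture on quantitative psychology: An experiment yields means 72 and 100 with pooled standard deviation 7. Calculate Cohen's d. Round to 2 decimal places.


Cohen's d = (M1 - M2) / S_pooled
= (72 - 100) / 7
= -28 / 7
= -4.00


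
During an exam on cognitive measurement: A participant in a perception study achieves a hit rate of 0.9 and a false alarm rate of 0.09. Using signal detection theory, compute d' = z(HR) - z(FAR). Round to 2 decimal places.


d' = z(HR) - z(FAR)
z(0.9) = 1.2816
z(0.09) = -1.3408
d' = 1.2816 - -1.3408
= 2.62


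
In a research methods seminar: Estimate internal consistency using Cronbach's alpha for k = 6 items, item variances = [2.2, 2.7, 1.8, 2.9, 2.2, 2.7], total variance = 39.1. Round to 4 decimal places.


alpha = (k/(k-1)) * (1 - sum(s_i^2)/s_total^2)
sum(item variances) = 14.5
k/(k-1) = 6/5 = 1.2
1 - 14.5/39.1 = 1 - 0.370844 = 0.629156
alpha = 1.2 * 0.629156
= 0.7550


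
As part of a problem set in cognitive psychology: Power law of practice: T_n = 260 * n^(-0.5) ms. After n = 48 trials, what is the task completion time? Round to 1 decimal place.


T_n = 260 * 48^(-0.5)
48^(-0.5) = 0.144338
T_n = 260 * 0.144338
= 37.5 ms


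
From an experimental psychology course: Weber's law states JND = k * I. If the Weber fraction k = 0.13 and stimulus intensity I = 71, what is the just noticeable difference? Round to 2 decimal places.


JND = k * I
JND = 0.13 * 71
= 9.23


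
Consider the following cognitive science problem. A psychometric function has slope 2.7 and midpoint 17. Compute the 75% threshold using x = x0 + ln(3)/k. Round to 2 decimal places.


At P = 0.75: 0.75 = 1/(1 + e^(-k*(x-x0)))
Solving: e^(-k*(x-x0)) = 1/3
x = x0 + ln(3)/k
ln(3) = 1.0986
x = 17 + 1.0986/2.7
= 17 + 0.4069
= 17.41


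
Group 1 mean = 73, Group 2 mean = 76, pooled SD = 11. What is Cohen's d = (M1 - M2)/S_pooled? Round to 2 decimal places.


Cohen's d = (M1 - M2) / S_pooled
= (73 - 76) / 11
= -3 / 11
= -0.27


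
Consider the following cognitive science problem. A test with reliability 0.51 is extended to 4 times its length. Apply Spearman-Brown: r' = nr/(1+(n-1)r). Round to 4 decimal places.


r_new = n*r / (1 + (n-1)*r)
Numerator = 4 * 0.51 = 2.04
Denominator = 1 + 3 * 0.51 = 2.53
r_new = 2.04 / 2.53
= 0.8063


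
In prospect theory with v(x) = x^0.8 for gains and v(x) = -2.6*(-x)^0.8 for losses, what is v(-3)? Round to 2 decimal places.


Since x = -3 < 0, use v(x) = -lambda*(-x)^alpha
(-x) = 3
3^0.8 = 2.4082
v(-3) = -2.6 * 2.4082
= -6.26


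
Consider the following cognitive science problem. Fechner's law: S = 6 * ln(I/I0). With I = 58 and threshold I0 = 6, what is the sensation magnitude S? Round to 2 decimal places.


S = 6 * ln(58/6)
I/I0 = 9.666667
ln(9.666667) = 2.2687
S = 6 * 2.2687
= 13.61


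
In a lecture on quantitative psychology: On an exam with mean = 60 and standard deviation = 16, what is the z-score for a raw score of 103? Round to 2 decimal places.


z = (X - mu) / sigma
= (103 - 60) / 16
= 43 / 16
= 2.69


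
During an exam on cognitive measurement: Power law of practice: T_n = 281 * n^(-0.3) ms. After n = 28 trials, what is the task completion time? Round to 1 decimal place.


T_n = 281 * 28^(-0.3)
28^(-0.3) = 0.368004
T_n = 281 * 0.368004
= 103.4 ms


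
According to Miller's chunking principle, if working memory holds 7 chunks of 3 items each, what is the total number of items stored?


Total items = chunks * items_per_chunk
= 7 * 3
= 21


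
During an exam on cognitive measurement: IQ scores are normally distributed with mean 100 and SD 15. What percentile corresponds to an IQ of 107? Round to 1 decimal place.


z = (IQ - mean) / SD
z = (107 - 100) / 15 = 0.4667
Percentile = Phi(0.4667) * 100
Phi(0.4667) = 0.679643
= 68.0


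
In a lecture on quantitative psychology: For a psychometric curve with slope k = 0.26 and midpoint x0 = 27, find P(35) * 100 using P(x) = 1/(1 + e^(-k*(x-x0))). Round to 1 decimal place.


P(x) = 1/(1 + e^(-0.26*(35 - 27)))
Exponent = -0.26 * 8 = -2.08
e^(-2.08) = 0.12493
P = 1/(1 + 0.12493) = 0.888944
Percentage = 88.9


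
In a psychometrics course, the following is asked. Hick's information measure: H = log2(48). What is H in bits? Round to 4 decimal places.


H = log2(n)
H = log2(48)
= 5.5850


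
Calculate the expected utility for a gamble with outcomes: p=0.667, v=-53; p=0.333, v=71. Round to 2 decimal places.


EU = sum(p_i * v_i)
0.667 * -53 = -35.351
0.333 * 71 = 23.643
EU = -35.351 + 23.643
= -11.71


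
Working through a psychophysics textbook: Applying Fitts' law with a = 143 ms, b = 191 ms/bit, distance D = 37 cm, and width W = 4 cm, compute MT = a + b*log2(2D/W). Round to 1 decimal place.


MT = 143 + 191 * log2(2*37/4)
2D/W = 18.5
log2(18.5) = 4.2095
MT = 143 + 191 * 4.2095
= 947.0 ms


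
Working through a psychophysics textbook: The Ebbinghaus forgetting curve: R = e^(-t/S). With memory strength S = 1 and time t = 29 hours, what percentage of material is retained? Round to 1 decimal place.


R = e^(-t/S)
-t/S = -29/1 = -29.0
R = e^(-29.0) = 0.0
Percentage = 0.0 * 100
= 0.0


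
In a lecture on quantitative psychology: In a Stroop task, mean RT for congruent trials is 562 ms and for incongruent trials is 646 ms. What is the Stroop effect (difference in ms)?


Stroop effect = RT(incongruent) - RT(congruent)
= 646 - 562
= 84 ms


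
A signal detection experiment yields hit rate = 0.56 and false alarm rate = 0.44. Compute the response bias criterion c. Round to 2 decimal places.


c = -0.5 * (z(HR) + z(FAR))
z(0.56) = 0.151
z(0.44) = -0.151
c = -0.5 * (0.151 + -0.151)
= -0.5 * 0.0
= 0.00


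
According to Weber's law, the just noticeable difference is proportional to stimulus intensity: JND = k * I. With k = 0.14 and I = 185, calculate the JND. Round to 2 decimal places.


JND = k * I
JND = 0.14 * 185
= 25.90


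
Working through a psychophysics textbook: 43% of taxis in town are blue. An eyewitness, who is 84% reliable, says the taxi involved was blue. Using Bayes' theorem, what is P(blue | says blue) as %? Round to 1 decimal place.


P(blue | says blue) = P(says blue | blue)*P(blue) / [P(says blue | blue)*P(blue) + P(says blue | not blue)*P(not blue)]
Numerator = 0.84 * 0.43 = 0.3612
False identification = 0.16 * 0.57 = 0.0912
P = 0.3612 / (0.3612 + 0.0912)
= 0.3612 / 0.4524
As percentage = 79.8


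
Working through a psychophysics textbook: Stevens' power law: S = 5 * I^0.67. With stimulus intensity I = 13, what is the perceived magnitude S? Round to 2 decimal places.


S = 5 * 13^0.67
13^0.67 = 5.5762
S = 5 * 5.5762
= 27.88


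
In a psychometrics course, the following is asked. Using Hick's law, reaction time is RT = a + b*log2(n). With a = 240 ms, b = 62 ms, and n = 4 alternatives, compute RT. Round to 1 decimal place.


RT = 240 + 62 * log2(4)
log2(4) = 2.0
RT = 240 + 62 * 2.0
= 240 + 124.0
= 364.0 ms


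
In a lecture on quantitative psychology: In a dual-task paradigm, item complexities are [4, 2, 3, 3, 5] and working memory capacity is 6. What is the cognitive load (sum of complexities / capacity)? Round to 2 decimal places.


Total complexity = 4 + 2 + 3 + 3 + 5 = 17
Load = total / capacity = 17 / 6
= 2.83


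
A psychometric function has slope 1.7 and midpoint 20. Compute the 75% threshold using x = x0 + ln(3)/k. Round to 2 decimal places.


At P = 0.75: 0.75 = 1/(1 + e^(-k*(x-x0)))
Solving: e^(-k*(x-x0)) = 1/3
x = x0 + ln(3)/k
ln(3) = 1.0986
x = 20 + 1.0986/1.7
= 20 + 0.6462
= 20.65


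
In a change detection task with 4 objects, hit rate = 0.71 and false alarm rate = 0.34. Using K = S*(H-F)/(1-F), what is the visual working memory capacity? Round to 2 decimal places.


K = S * (H - F) / (1 - F)
H - F = 0.37
1 - F = 0.66
K = 4 * 0.37 / 0.66
= 2.24


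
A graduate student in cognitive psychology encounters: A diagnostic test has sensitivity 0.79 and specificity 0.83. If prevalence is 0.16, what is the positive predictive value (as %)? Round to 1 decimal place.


PPV = (sens * prev) / (sens * prev + (1-spec) * (1-prev))
Numerator = 0.79 * 0.16 = 0.1264
P(positive and no disease) = (1 - spec) * (1 - prev) = (1 - 0.83) * (1 - 0.16) = 0.1428
Denominator = 0.1264 + 0.1428 = 0.2692
PPV = 0.1264 / 0.2692 = 0.469539
As percentage = 47.0


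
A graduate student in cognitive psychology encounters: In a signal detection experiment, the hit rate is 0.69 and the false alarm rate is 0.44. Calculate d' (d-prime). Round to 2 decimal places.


d' = z(HR) - z(FAR)
z(0.69) = 0.4959
z(0.44) = -0.151
d' = 0.4959 - -0.151
= 0.65


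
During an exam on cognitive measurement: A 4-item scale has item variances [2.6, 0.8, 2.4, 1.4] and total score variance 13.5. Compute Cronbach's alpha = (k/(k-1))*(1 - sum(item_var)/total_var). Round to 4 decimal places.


alpha = (k/(k-1)) * (1 - sum(s_i^2)/s_total^2)
sum(item variances) = 7.2
k/(k-1) = 4/3 = 1.333333
1 - 7.2/13.5 = 1 - 0.533333 = 0.466667
alpha = 1.333333 * 0.466667
= 0.6222


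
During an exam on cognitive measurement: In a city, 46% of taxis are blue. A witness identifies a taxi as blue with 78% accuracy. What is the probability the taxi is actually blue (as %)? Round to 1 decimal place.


P(blue | says blue) = P(says blue | blue)*P(blue) / [P(says blue | blue)*P(blue) + P(says blue | not blue)*P(not blue)]
Numerator = 0.78 * 0.46 = 0.3588
False identification = 0.22 * 0.54 = 0.1188
P = 0.3588 / (0.3588 + 0.1188)
= 0.3588 / 0.4776
As percentage = 75.1


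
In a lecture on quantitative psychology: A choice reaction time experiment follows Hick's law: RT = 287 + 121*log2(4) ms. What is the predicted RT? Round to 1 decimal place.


RT = 287 + 121 * log2(4)
log2(4) = 2.0
RT = 287 + 121 * 2.0
= 287 + 242.0
= 529.0 ms


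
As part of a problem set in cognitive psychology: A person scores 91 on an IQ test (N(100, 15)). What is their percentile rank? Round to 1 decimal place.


z = (IQ - mean) / SD
z = (91 - 100) / 15 = -0.6
Percentile = Phi(-0.6) * 100
Phi(-0.6) = 0.274253
= 27.4


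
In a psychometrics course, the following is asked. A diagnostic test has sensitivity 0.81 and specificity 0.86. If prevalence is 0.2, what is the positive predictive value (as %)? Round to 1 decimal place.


PPV = (sens * prev) / (sens * prev + (1-spec) * (1-prev))
Numerator = 0.81 * 0.2 = 0.162
P(positive and no disease) = (1 - spec) * (1 - prev) = (1 - 0.86) * (1 - 0.2) = 0.112
Denominator = 0.162 + 0.112 = 0.274
PPV = 0.162 / 0.274 = 0.591241
As percentage = 59.1


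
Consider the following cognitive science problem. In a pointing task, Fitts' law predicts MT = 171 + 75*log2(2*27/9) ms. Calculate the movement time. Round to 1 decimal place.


MT = 171 + 75 * log2(2*27/9)
2D/W = 6.0
log2(6.0) = 2.585
MT = 171 + 75 * 2.585
= 364.9 ms


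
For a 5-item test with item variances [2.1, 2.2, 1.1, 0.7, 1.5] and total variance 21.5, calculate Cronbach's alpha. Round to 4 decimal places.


alpha = (k/(k-1)) * (1 - sum(s_i^2)/s_total^2)
sum(item variances) = 7.6
k/(k-1) = 5/4 = 1.25
1 - 7.6/21.5 = 1 - 0.353488 = 0.646512
alpha = 1.25 * 0.646512
= 0.8081


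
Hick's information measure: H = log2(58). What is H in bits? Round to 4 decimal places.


H = log2(n)
H = log2(58)
= 5.8580


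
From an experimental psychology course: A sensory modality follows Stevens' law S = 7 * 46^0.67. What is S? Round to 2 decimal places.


S = 7 * 46^0.67
46^0.67 = 13.0031
S = 7 * 13.0031
= 91.02


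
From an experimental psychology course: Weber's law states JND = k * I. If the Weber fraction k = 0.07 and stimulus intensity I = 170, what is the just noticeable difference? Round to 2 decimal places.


JND = k * I
JND = 0.07 * 170
= 11.90


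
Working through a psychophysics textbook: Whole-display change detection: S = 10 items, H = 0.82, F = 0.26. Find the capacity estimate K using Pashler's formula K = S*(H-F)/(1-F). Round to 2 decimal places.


K = S * (H - F) / (1 - F)
H - F = 0.56
1 - F = 0.74
K = 10 * 0.56 / 0.74
= 7.57


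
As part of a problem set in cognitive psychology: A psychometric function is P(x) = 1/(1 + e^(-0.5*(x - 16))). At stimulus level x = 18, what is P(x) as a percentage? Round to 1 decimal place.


P(x) = 1/(1 + e^(-0.5*(18 - 16)))
Exponent = -0.5 * 2 = -1.0
e^(-1.0) = 0.367879
P = 1/(1 + 0.367879) = 0.731059
Percentage = 73.1


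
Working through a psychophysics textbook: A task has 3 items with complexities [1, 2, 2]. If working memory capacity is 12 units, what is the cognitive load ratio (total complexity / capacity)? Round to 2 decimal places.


Total complexity = 1 + 2 + 2 = 5
Load = total / capacity = 5 / 12
= 0.42


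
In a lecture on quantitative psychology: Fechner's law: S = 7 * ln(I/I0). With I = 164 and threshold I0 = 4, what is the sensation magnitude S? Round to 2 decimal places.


S = 7 * ln(164/4)
I/I0 = 41.0
ln(41.0) = 3.7136
S = 7 * 3.7136
= 26.00


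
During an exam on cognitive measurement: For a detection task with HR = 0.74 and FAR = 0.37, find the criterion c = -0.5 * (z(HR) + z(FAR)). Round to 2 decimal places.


c = -0.5 * (z(HR) + z(FAR))
z(0.74) = 0.6433
z(0.37) = -0.3319
c = -0.5 * (0.6433 + -0.3319)
= -0.5 * 0.3114
= -0.16


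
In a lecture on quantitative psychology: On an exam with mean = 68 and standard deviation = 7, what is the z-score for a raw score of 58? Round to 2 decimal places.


z = (X - mu) / sigma
= (58 - 68) / 7
= -10 / 7
= -1.43


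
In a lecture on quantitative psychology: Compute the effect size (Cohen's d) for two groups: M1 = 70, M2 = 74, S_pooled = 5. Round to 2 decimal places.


Cohen's d = (M1 - M2) / S_pooled
= (70 - 74) / 5
= -4 / 5
= -0.80


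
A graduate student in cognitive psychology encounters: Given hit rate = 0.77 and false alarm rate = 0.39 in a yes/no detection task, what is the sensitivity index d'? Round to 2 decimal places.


d' = z(HR) - z(FAR)
z(0.77) = 0.7388
z(0.39) = -0.2793
d' = 0.7388 - -0.2793
= 1.02


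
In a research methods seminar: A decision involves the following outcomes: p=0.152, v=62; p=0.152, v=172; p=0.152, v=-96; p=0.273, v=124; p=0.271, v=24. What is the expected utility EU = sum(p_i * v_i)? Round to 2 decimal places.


EU = sum(p_i * v_i)
0.152 * 62 = 9.424
0.152 * 172 = 26.144
0.152 * -96 = -14.592
0.273 * 124 = 33.852
0.271 * 24 = 6.504
EU = 9.424 + 26.144 + -14.592 + 33.852 + 6.504
= 61.33


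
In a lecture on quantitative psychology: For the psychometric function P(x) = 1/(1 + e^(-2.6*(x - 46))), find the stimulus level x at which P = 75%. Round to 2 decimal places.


At P = 0.75: 0.75 = 1/(1 + e^(-k*(x-x0)))
Solving: e^(-k*(x-x0)) = 1/3
x = x0 + ln(3)/k
ln(3) = 1.0986
x = 46 + 1.0986/2.6
= 46 + 0.4225
= 46.42


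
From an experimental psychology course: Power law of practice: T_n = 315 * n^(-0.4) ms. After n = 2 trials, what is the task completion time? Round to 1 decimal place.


T_n = 315 * 2^(-0.4)
2^(-0.4) = 0.757858
T_n = 315 * 0.757858
= 238.7 ms


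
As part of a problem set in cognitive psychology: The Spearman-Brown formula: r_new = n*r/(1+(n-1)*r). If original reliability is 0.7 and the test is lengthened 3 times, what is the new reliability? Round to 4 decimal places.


r_new = n*r / (1 + (n-1)*r)
Numerator = 3 * 0.7 = 2.1
Denominator = 1 + 2 * 0.7 = 2.4
r_new = 2.1 / 2.4
= 0.8750


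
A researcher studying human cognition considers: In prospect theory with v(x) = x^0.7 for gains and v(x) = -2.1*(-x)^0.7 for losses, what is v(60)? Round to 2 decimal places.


Since x = 60 >= 0, use v(x) = x^0.7
60^0.7 = 17.5673
v(60) = 17.57


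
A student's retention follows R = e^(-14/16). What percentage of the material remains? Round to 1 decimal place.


R = e^(-t/S)
-t/S = -14/16 = -0.875
R = e^(-0.875) = 0.416862
Percentage = 0.416862 * 100
= 41.7


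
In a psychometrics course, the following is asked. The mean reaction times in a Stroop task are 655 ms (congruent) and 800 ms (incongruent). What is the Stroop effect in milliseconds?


Stroop effect = RT(incongruent) - RT(congruent)
= 800 - 655
= 145 ms


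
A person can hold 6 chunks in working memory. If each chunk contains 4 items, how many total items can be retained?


Total items = chunks * items_per_chunk
= 6 * 4
= 24


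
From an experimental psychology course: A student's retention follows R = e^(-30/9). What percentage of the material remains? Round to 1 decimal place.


R = e^(-t/S)
-t/S = -30/9 = -3.333333
R = e^(-3.333333) = 0.035674
Percentage = 0.035674 * 100
= 3.6


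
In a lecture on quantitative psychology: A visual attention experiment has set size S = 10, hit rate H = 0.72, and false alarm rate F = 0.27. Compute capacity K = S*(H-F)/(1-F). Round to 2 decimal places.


K = S * (H - F) / (1 - F)
H - F = 0.45
1 - F = 0.73
K = 10 * 0.45 / 0.73
= 6.16


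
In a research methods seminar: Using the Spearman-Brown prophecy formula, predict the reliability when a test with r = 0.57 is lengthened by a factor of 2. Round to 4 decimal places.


r_new = n*r / (1 + (n-1)*r)
Numerator = 2 * 0.57 = 1.14
Denominator = 1 + 1 * 0.57 = 1.57
r_new = 1.14 / 1.57
= 0.7261


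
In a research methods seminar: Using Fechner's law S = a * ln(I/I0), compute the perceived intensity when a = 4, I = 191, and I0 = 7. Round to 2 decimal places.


S = 4 * ln(191/7)
I/I0 = 27.285714
ln(27.285714) = 3.3064
S = 4 * 3.3064
= 13.23


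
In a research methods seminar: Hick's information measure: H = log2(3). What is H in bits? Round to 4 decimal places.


H = log2(n)
H = log2(3)
= 1.5850


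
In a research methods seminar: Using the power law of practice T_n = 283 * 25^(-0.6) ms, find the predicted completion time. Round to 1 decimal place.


T_n = 283 * 25^(-0.6)
25^(-0.6) = 0.144956
T_n = 283 * 0.144956
= 41.0 ms


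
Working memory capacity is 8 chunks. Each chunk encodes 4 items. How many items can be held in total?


Total items = chunks * items_per_chunk
= 8 * 4
= 32


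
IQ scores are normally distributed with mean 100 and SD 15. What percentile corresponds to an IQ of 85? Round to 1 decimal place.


z = (IQ - mean) / SD
z = (85 - 100) / 15 = -1.0
Percentile = Phi(-1.0) * 100
Phi(-1.0) = 0.158655
= 15.9


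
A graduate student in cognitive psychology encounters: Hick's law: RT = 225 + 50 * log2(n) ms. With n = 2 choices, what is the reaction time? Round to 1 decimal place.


RT = 225 + 50 * log2(2)
log2(2) = 1.0
RT = 225 + 50 * 1.0
= 225 + 50.0
= 275.0 ms


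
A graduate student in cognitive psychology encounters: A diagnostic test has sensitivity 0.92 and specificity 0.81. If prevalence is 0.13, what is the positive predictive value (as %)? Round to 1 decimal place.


PPV = (sens * prev) / (sens * prev + (1-spec) * (1-prev))
Numerator = 0.92 * 0.13 = 0.1196
P(positive and no disease) = (1 - spec) * (1 - prev) = (1 - 0.81) * (1 - 0.13) = 0.1653
Denominator = 0.1196 + 0.1653 = 0.2849
PPV = 0.1196 / 0.2849 = 0.419796
As percentage = 42.0


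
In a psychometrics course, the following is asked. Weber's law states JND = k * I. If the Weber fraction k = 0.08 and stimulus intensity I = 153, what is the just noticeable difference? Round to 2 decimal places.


JND = k * I
JND = 0.08 * 153
= 12.24


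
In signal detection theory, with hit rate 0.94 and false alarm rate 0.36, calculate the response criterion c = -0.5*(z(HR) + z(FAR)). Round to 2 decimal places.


c = -0.5 * (z(HR) + z(FAR))
z(0.94) = 1.5548
z(0.36) = -0.3585
c = -0.5 * (1.5548 + -0.3585)
= -0.5 * 1.1963
= -0.60


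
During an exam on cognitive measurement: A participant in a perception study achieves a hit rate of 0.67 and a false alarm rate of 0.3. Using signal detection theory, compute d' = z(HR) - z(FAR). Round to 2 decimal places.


d' = z(HR) - z(FAR)
z(0.67) = 0.4399
z(0.3) = -0.5244
d' = 0.4399 - -0.5244
= 0.96


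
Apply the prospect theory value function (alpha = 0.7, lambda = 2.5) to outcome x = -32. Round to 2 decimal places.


Since x = -32 < 0, use v(x) = -lambda*(-x)^alpha
(-x) = 32
32^0.7 = 11.3137
v(-32) = -2.5 * 11.3137
= -28.28


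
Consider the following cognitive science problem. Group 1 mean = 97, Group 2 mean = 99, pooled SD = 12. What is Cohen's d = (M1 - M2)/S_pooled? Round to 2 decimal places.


Cohen's d = (M1 - M2) / S_pooled
= (97 - 99) / 12
= -2 / 12
= -0.17


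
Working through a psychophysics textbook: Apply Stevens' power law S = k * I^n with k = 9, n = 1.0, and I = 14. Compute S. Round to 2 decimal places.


S = 9 * 14^1.0
14^1.0 = 14.0
S = 9 * 14.0
= 126.00


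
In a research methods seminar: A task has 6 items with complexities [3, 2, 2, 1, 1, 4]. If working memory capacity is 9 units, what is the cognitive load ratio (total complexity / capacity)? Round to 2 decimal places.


Total complexity = 3 + 2 + 2 + 1 + 1 + 4 = 13
Load = total / capacity = 13 / 9
= 1.44


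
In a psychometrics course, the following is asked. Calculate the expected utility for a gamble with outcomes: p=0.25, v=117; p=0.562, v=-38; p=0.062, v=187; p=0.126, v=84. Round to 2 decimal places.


EU = sum(p_i * v_i)
0.25 * 117 = 29.25
0.562 * -38 = -21.356
0.062 * 187 = 11.594
0.126 * 84 = 10.584
EU = 29.25 + -21.356 + 11.594 + 10.584
= 30.07


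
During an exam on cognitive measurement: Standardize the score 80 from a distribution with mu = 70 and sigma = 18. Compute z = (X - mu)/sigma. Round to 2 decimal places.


z = (X - mu) / sigma
= (80 - 70) / 18
= 10 / 18
= 0.56


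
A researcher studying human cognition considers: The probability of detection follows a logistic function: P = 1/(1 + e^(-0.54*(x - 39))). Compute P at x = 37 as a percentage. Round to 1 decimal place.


P(x) = 1/(1 + e^(-0.54*(37 - 39)))
Exponent = -0.54 * -2 = 1.08
e^(1.08) = 2.94468
P = 1/(1 + 2.94468) = 0.253506
Percentage = 25.4


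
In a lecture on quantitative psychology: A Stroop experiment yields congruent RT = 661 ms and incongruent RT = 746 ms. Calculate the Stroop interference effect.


Stroop effect = RT(incongruent) - RT(congruent)
= 746 - 661
= 85 ms


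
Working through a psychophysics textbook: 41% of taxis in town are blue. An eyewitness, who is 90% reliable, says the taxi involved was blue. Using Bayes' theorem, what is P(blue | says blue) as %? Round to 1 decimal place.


P(blue | says blue) = P(says blue | blue)*P(blue) / [P(says blue | blue)*P(blue) + P(says blue | not blue)*P(not blue)]
Numerator = 0.9 * 0.41 = 0.369
False identification = 0.1 * 0.59 = 0.059
P = 0.369 / (0.369 + 0.059)
= 0.369 / 0.428
As percentage = 86.2


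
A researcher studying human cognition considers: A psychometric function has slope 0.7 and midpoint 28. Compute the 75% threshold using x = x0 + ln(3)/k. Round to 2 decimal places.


At P = 0.75: 0.75 = 1/(1 + e^(-k*(x-x0)))
Solving: e^(-k*(x-x0)) = 1/3
x = x0 + ln(3)/k
ln(3) = 1.0986
x = 28 + 1.0986/0.7
= 28 + 1.5694
= 29.57


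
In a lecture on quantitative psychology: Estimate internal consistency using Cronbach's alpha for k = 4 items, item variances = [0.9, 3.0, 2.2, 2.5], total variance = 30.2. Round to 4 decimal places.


alpha = (k/(k-1)) * (1 - sum(s_i^2)/s_total^2)
sum(item variances) = 8.6
k/(k-1) = 4/3 = 1.333333
1 - 8.6/30.2 = 1 - 0.284768 = 0.715232
alpha = 1.333333 * 0.715232
= 0.9536


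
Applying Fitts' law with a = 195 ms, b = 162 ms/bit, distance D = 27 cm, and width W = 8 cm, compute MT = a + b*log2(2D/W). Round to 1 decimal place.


MT = 195 + 162 * log2(2*27/8)
2D/W = 6.75
log2(6.75) = 2.7549
MT = 195 + 162 * 2.7549
= 641.3 ms


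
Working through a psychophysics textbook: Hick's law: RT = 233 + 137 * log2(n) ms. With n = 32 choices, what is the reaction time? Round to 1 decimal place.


RT = 233 + 137 * log2(32)
log2(32) = 5.0
RT = 233 + 137 * 5.0
= 233 + 685.0
= 918.0 ms


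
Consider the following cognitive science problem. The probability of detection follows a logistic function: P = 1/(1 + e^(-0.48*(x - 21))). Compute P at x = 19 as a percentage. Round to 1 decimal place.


P(x) = 1/(1 + e^(-0.48*(19 - 21)))
Exponent = -0.48 * -2 = 0.96
e^(0.96) = 2.611696
P = 1/(1 + 2.611696) = 0.276878
Percentage = 27.7


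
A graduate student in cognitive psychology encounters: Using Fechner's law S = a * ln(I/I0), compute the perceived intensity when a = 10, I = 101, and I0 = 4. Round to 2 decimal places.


S = 10 * ln(101/4)
I/I0 = 25.25
ln(25.25) = 3.2288
S = 10 * 3.2288
= 32.29


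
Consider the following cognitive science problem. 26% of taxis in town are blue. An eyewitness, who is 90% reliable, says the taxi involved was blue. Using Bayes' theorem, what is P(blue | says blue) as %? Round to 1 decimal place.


P(blue | says blue) = P(says blue | blue)*P(blue) / [P(says blue | blue)*P(blue) + P(says blue | not blue)*P(not blue)]
Numerator = 0.9 * 0.26 = 0.234
False identification = 0.1 * 0.74 = 0.074
P = 0.234 / (0.234 + 0.074)
= 0.234 / 0.308
As percentage = 76.0


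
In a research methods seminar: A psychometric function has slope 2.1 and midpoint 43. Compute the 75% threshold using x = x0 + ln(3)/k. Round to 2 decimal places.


At P = 0.75: 0.75 = 1/(1 + e^(-k*(x-x0)))
Solving: e^(-k*(x-x0)) = 1/3
x = x0 + ln(3)/k
ln(3) = 1.0986
x = 43 + 1.0986/2.1
= 43 + 0.5231
= 43.52


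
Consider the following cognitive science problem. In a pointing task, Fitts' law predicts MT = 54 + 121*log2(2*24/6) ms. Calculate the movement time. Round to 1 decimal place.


MT = 54 + 121 * log2(2*24/6)
2D/W = 8.0
log2(8.0) = 3.0
MT = 54 + 121 * 3.0
= 417.0 ms


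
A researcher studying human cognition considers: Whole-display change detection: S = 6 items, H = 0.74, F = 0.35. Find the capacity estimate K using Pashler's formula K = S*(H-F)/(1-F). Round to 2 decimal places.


K = S * (H - F) / (1 - F)
H - F = 0.39
1 - F = 0.65
K = 6 * 0.39 / 0.65
= 3.60


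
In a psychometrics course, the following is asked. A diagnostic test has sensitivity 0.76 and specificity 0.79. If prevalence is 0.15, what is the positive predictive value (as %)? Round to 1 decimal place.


PPV = (sens * prev) / (sens * prev + (1-spec) * (1-prev))
Numerator = 0.76 * 0.15 = 0.114
P(positive and no disease) = (1 - spec) * (1 - prev) = (1 - 0.79) * (1 - 0.15) = 0.1785
Denominator = 0.114 + 0.1785 = 0.2925
PPV = 0.114 / 0.2925 = 0.389744
As percentage = 39.0


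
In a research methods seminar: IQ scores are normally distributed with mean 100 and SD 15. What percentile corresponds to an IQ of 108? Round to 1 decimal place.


z = (IQ - mean) / SD
z = (108 - 100) / 15 = 0.5333
Percentile = Phi(0.5333) * 100
Phi(0.5333) = 0.703087
= 70.3


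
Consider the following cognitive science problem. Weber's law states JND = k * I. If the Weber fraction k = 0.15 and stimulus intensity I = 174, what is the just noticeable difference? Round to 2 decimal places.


JND = k * I
JND = 0.15 * 174
= 26.10


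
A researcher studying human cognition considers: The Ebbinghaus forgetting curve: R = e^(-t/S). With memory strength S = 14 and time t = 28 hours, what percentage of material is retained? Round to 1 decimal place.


R = e^(-t/S)
-t/S = -28/14 = -2.0
R = e^(-2.0) = 0.135335
Percentage = 0.135335 * 100
= 13.5


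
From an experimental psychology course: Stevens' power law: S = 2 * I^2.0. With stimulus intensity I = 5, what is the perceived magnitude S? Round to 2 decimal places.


S = 2 * 5^2.0
5^2.0 = 25.0
S = 2 * 25.0
= 50.00


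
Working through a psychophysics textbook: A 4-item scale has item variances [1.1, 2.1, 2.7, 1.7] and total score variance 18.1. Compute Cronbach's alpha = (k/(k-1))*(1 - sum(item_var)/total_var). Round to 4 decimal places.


alpha = (k/(k-1)) * (1 - sum(s_i^2)/s_total^2)
sum(item variances) = 7.6
k/(k-1) = 4/3 = 1.333333
1 - 7.6/18.1 = 1 - 0.41989 = 0.58011
alpha = 1.333333 * 0.58011
= 0.7735


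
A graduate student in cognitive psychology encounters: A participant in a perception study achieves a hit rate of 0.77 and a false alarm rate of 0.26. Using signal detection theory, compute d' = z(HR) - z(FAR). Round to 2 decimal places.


d' = z(HR) - z(FAR)
z(0.77) = 0.7388
z(0.26) = -0.6433
d' = 0.7388 - -0.6433
= 1.38


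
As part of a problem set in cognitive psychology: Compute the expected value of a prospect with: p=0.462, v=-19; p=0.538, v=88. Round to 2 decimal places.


EU = sum(p_i * v_i)
0.462 * -19 = -8.778
0.538 * 88 = 47.344
EU = -8.778 + 47.344
= 38.57
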